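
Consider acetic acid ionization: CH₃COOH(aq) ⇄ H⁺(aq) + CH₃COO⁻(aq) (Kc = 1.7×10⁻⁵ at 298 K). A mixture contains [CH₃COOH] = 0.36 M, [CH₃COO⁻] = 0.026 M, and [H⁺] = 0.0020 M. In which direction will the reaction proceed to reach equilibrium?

toward reactants

Qc = [H⁺]·[CH₃COO⁻] / [CH₃COOH] = (0.0020)·(0.026) / (0.36) = 1.4×10⁻⁴
Qc = 1.4×10⁻⁴ > Kc = 1.7×10⁻⁵, so the reverse reaction proceeds.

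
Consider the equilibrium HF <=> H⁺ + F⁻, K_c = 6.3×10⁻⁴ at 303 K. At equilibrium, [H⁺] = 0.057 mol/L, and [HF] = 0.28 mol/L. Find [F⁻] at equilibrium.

[F⁻] = 0.0031 mol/L

At equilibrium, K_c = [H⁺]·[F⁻] / [HF] = 6.3×10⁻⁴.
(0.057)·([F⁻]) / (0.28) = 6.3×10⁻⁴
[F⁻] = 0.00309 = 0.0031 mol/L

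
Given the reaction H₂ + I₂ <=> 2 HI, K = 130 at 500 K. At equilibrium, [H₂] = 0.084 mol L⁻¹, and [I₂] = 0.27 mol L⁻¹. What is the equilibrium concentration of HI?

At equilibrium, K = [HI]² / ([H₂]·[I₂]) = 130.
([HI])² / ((0.084)·(0.27)) = 130
[HI]² = 2.95 ⇒ [HI] = 1.7 mol L⁻¹

[HI] = 1.7 mol L⁻¹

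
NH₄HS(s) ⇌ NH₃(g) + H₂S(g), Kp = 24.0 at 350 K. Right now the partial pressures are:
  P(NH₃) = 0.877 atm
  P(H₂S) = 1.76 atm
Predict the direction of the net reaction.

(NH₄HS is a pure solid — omitted from Qp.)
Qp = P(NH₃)·P(H₂S) = (0.877)·(1.76) = 1.54
Qp = 1.54 < Kp = 24.0, so the forward reaction proceeds.

forward (toward products)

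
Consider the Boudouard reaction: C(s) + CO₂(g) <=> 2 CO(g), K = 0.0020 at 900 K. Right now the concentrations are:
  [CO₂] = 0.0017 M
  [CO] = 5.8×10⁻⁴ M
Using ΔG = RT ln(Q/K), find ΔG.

ΔG = -17.3 kJ/mol

(C is a pure solid — omitted from Q.)
Q = [CO]² / [CO₂] = (5.8×10⁻⁴)² / (0.0017) = 1.98×10⁻⁴
ΔG = RT ln(Q/K) = (8.314 J mol⁻¹ K⁻¹)(900 K) × ln(1.98×10⁻⁴/0.0020)
   = (7.483 kJ/mol)(-2.313) = -17.3 kJ/mol
ΔG < 0, so the forward reaction is spontaneous (proceeds forward).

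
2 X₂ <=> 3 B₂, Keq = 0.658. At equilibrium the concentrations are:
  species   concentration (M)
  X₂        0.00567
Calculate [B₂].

[B₂] = 0.0277 M

At equilibrium, Keq = [B₂]³ / [X₂]² = 0.658.
([B₂])³ / (0.00567)² = 0.658
[B₂]³ = 2.12×10⁻⁵ ⇒ [B₂] = 0.0277 M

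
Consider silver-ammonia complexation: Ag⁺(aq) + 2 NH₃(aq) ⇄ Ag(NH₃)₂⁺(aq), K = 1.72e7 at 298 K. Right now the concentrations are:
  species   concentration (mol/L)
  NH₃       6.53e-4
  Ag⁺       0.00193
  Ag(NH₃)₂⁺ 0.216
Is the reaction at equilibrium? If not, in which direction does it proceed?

to the left

Q = [Ag(NH₃)₂⁺] / ([Ag⁺]·[NH₃]²) = (0.216) / ((0.00193)·(6.53e-4)²) = 2.62e8
Q = 2.62e8 > K = 1.72e7, so the reverse reaction proceeds.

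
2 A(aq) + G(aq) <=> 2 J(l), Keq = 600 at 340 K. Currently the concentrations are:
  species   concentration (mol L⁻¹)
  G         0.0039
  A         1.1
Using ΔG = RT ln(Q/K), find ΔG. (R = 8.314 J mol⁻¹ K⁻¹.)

ΔG = -2.94 kJ/mol

(J is a pure liquid — omitted from Q.)
Q = 1 / ([A]²·[G]) = 1 / ((1.1)²·(0.0039)) = 212
ΔG = RT ln(Q/Keq) = (8.314 J mol⁻¹ K⁻¹)(340 K) × ln(212/600)
   = (2.827 kJ/mol)(-1.040) = -2.94 kJ/mol
ΔG < 0, so the forward reaction is spontaneous (proceeds forward).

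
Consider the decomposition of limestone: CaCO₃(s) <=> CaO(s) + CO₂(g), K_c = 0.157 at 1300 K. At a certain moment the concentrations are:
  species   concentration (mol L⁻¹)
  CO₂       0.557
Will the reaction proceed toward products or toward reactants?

toward reactants

(CaCO₃, CaO are pure solids — omitted from Q_c.)
Q_c = [CO₂] = 0.557
Q_c = 0.557 > K_c = 0.157, so the reverse reaction proceeds.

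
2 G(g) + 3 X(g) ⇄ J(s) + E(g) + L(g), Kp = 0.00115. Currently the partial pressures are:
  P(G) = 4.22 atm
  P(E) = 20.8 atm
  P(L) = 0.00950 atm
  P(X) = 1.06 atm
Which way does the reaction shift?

(J is a pure solid — omitted from Qp.)
Qp = P(E)·P(L) / (P(G)²·P(X)³) = (20.8)·(0.00950) / ((4.22)²·(1.06)³) = 0.00932
Qp = 0.00932 > Kp = 0.00115, so the reverse reaction proceeds.

in the reverse direction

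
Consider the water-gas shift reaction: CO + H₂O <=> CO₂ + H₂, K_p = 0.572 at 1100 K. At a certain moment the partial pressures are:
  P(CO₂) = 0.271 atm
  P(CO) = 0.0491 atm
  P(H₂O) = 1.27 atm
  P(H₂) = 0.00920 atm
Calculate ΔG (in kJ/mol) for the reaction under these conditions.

ΔG = -24.3 kJ/mol

Q_p = P(CO₂)·P(H₂) / (P(CO)·P(H₂O)) = (0.271)·(0.00920) / ((0.0491)·(1.27)) = 0.0400
ΔG = RT ln(Q_p/K_p) = (8.314 J mol⁻¹ K⁻¹)(1100 K) × ln(0.0400/0.572)
   = (9.145 kJ/mol)(-2.660) = -24.3 kJ/mol
ΔG < 0, so the forward reaction is spontaneous (proceeds forward).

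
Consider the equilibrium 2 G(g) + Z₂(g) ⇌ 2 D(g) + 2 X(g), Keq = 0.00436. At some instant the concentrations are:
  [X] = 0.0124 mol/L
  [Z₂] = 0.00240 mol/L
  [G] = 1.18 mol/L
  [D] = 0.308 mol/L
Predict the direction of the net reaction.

neither direction; the system is at equilibrium

Q = [D]²·[X]² / ([G]²·[Z₂]) = (0.308)²·(0.0124)² / ((1.18)²·(0.00240)) = 0.00436
Q = 0.00436 = Keq, so the system is already at equilibrium.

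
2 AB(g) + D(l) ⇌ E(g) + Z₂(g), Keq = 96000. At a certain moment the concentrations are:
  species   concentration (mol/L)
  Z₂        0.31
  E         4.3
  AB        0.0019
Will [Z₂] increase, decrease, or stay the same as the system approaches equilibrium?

(D is a pure liquid — omitted from Q.)
Q = [E]·[Z₂] / [AB]² = (4.3)·(0.31) / (0.0019)² = 3.7×10⁵
Q = 3.7×10⁵ > Keq = 96000: net reverse reaction.
Z₂ is a product, so it decreases.

decrease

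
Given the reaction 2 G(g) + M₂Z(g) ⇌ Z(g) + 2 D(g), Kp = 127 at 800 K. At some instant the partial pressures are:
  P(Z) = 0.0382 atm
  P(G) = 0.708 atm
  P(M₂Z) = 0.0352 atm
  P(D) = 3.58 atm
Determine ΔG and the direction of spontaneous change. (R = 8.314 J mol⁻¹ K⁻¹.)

ΔG = -10.1 kJ/mol; the forward reaction is spontaneous

Qp = P(Z)·P(D)² / (P(G)²·P(M₂Z)) = (0.0382)·(3.58)² / ((0.708)²·(0.0352)) = 27.7
ΔG = RT ln(Qp/Kp) = (8.314 J mol⁻¹ K⁻¹)(800 K) × ln(27.7/127)
   = (6.651 kJ/mol)(-1.523) = -10.1 kJ/mol
ΔG < 0, so the forward reaction is spontaneous (proceeds forward).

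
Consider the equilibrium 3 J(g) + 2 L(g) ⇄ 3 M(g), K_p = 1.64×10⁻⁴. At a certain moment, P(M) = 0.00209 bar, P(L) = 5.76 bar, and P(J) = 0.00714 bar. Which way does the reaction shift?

in the reverse direction

Q_p = P(M)³ / (P(J)³·P(L)²) = (0.00209)³ / ((0.00714)³·(5.76)²) = 7.56×10⁻⁴
Q_p = 7.56×10⁻⁴ > K_p = 1.64×10⁻⁴, so the reverse reaction proceeds.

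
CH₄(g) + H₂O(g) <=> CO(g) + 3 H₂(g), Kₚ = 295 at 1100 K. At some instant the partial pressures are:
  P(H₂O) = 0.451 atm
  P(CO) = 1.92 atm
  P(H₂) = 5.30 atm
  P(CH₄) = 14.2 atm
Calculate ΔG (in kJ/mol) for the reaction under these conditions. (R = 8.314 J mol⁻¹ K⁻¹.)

ΔG = -17.3 kJ/mol

Qₚ = P(CO)·P(H₂)³ / (P(CH₄)·P(H₂O)) = (1.92)·(5.30)³ / ((14.2)·(0.451)) = 44.6
ΔG = RT ln(Qₚ/Kₚ) = (8.314 J mol⁻¹ K⁻¹)(1100 K) × ln(44.6/295)
   = (9.145 kJ/mol)(-1.889) = -17.3 kJ/mol
ΔG < 0, so the forward reaction is spontaneous (proceeds forward).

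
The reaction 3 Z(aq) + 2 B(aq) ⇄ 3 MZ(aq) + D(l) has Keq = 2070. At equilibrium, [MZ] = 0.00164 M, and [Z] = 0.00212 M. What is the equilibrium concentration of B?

[B] = 0.0150 M

(D is a pure liquid — omitted from Keq.)
At equilibrium, Keq = [MZ]³ / ([Z]³·[B]²) = 2070.
(0.00164)³ / ((0.00212)³·([B])²) = 2070
[B]² = 2.24×10⁻⁴ ⇒ [B] = 0.0150 M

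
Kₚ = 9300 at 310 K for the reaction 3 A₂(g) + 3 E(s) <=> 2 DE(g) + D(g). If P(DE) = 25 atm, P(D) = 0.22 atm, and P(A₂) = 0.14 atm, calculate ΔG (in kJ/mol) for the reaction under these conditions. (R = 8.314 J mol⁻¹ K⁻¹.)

(E is a pure solid — omitted from Qₚ.)
Qₚ = P(DE)²·P(D) / P(A₂)³ = (25)²·(0.22) / (0.14)³ = 50100
ΔG = RT ln(Qₚ/Kₚ) = (8.314 J mol⁻¹ K⁻¹)(310 K) × ln(50100/9300)
   = (2.577 kJ/mol)(1.684) = 4.34 kJ/mol
ΔG > 0, so the forward reaction is non-spontaneous (proceeds in reverse).

ΔG = 4.34 kJ/mol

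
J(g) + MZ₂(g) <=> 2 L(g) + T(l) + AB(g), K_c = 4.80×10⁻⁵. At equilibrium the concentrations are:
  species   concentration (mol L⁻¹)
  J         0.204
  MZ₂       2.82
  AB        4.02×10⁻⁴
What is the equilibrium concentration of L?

[L] = 0.262 mol L⁻¹

(T is a pure liquid — omitted from K_c.)
At equilibrium, K_c = [L]²·[AB] / ([J]·[MZ₂]) = 4.80×10⁻⁵.
([L])²·(4.02×10⁻⁴) / ((0.204)·(2.82)) = 4.80×10⁻⁵
[L]² = 0.0687 ⇒ [L] = 0.262 mol L⁻¹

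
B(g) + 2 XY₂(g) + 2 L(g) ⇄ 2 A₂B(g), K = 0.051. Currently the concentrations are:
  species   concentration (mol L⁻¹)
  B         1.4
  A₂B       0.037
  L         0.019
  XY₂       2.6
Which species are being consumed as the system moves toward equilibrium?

Q = [A₂B]² / ([B]·[XY₂]²·[L]²) = (0.037)² / ((1.4)·(2.6)²·(0.019)²) = 0.40
Q = 0.40 > K = 0.051: net reverse reaction.

A₂B (products)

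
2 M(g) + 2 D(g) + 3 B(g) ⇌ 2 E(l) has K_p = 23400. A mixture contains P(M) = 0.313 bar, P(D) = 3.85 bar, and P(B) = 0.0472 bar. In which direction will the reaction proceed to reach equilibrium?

to the right

(E is a pure liquid — omitted from Q_p.)
Q_p = 1 / (P(M)²·P(D)²·P(B)³) = 1 / ((0.313)²·(3.85)²·(0.0472)³) = 6550
Q_p = 6550 < K_p = 23400, so the forward reaction proceeds.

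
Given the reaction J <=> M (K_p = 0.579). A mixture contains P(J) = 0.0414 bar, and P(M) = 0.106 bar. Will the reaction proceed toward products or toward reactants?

in the reverse direction

Q_p = P(M) / P(J) = (0.106) / (0.0414) = 2.56
Q_p = 2.56 > K_p = 0.579, so the reverse reaction proceeds.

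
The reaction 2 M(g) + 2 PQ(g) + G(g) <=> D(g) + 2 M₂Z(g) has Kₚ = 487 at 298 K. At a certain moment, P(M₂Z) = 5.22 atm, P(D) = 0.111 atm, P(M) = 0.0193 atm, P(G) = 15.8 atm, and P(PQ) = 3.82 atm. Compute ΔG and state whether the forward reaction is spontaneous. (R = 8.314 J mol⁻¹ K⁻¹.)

Qₚ = P(D)·P(M₂Z)² / (P(M)²·P(PQ)²·P(G)) = (0.111)·(5.22)² / ((0.0193)²·(3.82)²·(15.8)) = 35.2
ΔG = RT ln(Qₚ/Kₚ) = (8.314 J mol⁻¹ K⁻¹)(298 K) × ln(35.2/487)
   = (2.478 kJ/mol)(-2.627) = -6.51 kJ/mol
ΔG < 0, so the forward reaction is spontaneous (proceeds forward).

ΔG = -6.51 kJ/mol; the forward reaction is spontaneous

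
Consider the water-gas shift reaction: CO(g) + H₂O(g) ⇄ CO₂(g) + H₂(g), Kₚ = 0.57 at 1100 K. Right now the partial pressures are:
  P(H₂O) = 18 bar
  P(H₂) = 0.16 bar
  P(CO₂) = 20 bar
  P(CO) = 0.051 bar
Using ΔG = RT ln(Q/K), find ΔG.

ΔG = 16.6 kJ/mol

Qₚ = P(CO₂)·P(H₂) / (P(CO)·P(H₂O)) = (20)·(0.16) / ((0.051)·(18)) = 3.49
ΔG = RT ln(Qₚ/Kₚ) = (8.314 J mol⁻¹ K⁻¹)(1100 K) × ln(3.49/0.57)
   = (9.145 kJ/mol)(1.812) = 16.6 kJ/mol
ΔG > 0, so the forward reaction is non-spontaneous (proceeds in reverse).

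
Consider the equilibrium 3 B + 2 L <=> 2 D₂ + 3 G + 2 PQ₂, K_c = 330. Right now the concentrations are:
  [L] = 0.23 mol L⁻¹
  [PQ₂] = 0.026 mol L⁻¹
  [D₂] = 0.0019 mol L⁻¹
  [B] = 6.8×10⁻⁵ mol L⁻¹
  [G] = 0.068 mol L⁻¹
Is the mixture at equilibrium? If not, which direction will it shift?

Q_c = [D₂]²·[G]³·[PQ₂]² / ([B]³·[L]²) = (0.0019)²·(0.068)³·(0.026)² / ((6.8×10⁻⁵)³·(0.23)²) = 46
Q_c = 46 < K_c = 330: net forward reaction.

no; Q < K, reaction proceeds forward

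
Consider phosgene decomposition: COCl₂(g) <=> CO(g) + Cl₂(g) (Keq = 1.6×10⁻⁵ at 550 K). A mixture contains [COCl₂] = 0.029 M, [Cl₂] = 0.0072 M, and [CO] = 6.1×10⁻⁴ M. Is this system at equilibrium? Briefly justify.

Q = [CO]·[Cl₂] / [COCl₂] = (6.1×10⁻⁴)·(0.0072) / (0.029) = 1.5×10⁻⁴
Q = 1.5×10⁻⁴ > Keq = 1.6×10⁻⁵: net reverse reaction.

no; Q > K, reaction proceeds in reverse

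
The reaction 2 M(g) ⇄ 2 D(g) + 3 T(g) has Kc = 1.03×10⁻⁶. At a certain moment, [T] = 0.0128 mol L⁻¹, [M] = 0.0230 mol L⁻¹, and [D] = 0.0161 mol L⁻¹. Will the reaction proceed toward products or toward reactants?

at equilibrium

Qc = [D]²·[T]³ / [M]² = (0.0161)²·(0.0128)³ / (0.0230)² = 1.03×10⁻⁶
Qc = 1.03×10⁻⁶ = Kc, so the system is already at equilibrium.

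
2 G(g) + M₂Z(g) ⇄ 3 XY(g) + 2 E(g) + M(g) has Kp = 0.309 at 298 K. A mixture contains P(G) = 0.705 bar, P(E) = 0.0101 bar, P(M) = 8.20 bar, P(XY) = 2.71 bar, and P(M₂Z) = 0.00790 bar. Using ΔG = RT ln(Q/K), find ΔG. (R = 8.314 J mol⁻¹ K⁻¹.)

Qp = P(XY)³·P(E)²·P(M) / (P(G)²·P(M₂Z)) = (2.71)³·(0.0101)²·(8.20) / ((0.705)²·(0.00790)) = 4.24
ΔG = RT ln(Qp/Kp) = (8.314 J mol⁻¹ K⁻¹)(298 K) × ln(4.24/0.309)
   = (2.478 kJ/mol)(2.619) = 6.49 kJ/mol
ΔG > 0, so the forward reaction is non-spontaneous (proceeds in reverse).

ΔG = 6.49 kJ/mol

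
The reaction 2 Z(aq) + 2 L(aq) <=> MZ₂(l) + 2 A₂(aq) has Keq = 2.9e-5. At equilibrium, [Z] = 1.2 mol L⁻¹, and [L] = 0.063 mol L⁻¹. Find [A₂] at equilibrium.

(MZ₂ is a pure liquid — omitted from Keq.)
At equilibrium, Keq = [A₂]² / ([Z]²·[L]²) = 2.9e-5.
([A₂])² / ((1.2)²·(0.063)²) = 2.9e-5
[A₂]² = 1.66e-7 ⇒ [A₂] = 4.1e-4 mol L⁻¹

[A₂] = 4.1e-4 mol L⁻¹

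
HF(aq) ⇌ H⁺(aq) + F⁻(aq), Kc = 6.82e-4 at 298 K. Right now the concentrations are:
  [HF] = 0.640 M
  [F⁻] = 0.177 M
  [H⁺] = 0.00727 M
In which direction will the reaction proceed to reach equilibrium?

Qc = [H⁺]·[F⁻] / [HF] = (0.00727)·(0.177) / (0.640) = 0.00201
Qc = 0.00201 > Kc = 6.82e-4, so the reverse reaction proceeds.

reverse (toward reactants)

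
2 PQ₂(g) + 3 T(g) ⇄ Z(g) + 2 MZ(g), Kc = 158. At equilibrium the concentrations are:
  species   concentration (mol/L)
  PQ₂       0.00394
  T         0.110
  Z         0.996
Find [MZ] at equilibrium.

At equilibrium, Kc = [Z]·[MZ]² / ([PQ₂]²·[T]³) = 158.
(0.996)·([MZ])² / ((0.00394)²·(0.110)³) = 158
[MZ]² = 3.28e-6 ⇒ [MZ] = 0.00181 mol/L

[MZ] = 0.00181 mol/L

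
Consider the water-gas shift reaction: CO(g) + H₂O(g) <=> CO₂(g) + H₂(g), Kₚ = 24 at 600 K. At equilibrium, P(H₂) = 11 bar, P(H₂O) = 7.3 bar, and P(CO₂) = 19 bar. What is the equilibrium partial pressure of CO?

P(CO) = 1.2 bar

At equilibrium, Kₚ = P(CO₂)·P(H₂) / (P(CO)·P(H₂O)) = 24.
(19)·(11) / ((P(CO))·(7.3)) = 24
P(CO) = 1.19 = 1.2 bar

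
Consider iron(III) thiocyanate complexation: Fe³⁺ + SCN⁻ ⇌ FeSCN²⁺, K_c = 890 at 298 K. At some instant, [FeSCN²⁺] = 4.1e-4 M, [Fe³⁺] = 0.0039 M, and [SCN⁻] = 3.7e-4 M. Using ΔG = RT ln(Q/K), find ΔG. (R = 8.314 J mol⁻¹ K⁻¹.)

ΔG = -2.83 kJ/mol

Q_c = [FeSCN²⁺] / ([Fe³⁺]·[SCN⁻]) = (4.1e-4) / ((0.0039)·(3.7e-4)) = 284
ΔG = RT ln(Q_c/K_c) = (8.314 J mol⁻¹ K⁻¹)(298 K) × ln(284/890)
   = (2.478 kJ/mol)(-1.142) = -2.83 kJ/mol
ΔG < 0, so the forward reaction is spontaneous (proceeds forward).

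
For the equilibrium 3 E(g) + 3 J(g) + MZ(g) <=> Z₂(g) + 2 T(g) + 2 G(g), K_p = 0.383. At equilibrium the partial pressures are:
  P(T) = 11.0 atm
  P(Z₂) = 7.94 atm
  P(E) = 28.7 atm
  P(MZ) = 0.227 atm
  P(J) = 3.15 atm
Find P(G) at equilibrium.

P(G) = 8.18 atm

At equilibrium, K_p = P(Z₂)·P(T)²·P(G)² / (P(E)³·P(J)³·P(MZ)) = 0.383.
(7.94)·(11.0)²·(P(G))² / ((28.7)³·(3.15)³·(0.227)) = 0.383
P(G)² = 66.9 ⇒ P(G) = 8.18 atm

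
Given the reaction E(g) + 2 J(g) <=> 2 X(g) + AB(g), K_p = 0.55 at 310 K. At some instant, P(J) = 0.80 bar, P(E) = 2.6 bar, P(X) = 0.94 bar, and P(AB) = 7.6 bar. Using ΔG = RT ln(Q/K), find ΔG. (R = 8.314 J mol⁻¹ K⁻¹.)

ΔG = 5.14 kJ/mol

Q_p = P(X)²·P(AB) / (P(E)·P(J)²) = (0.94)²·(7.6) / ((2.6)·(0.80)²) = 4.04
ΔG = RT ln(Q_p/K_p) = (8.314 J mol⁻¹ K⁻¹)(310 K) × ln(4.04/0.55)
   = (2.577 kJ/mol)(1.994) = 5.14 kJ/mol
ΔG > 0, so the forward reaction is non-spontaneous (proceeds in reverse).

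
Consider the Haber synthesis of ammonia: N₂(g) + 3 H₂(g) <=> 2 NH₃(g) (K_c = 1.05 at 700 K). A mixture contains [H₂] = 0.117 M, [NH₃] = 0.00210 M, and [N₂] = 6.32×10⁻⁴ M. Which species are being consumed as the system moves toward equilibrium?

Q_c = [NH₃]² / ([N₂]·[H₂]³) = (0.00210)² / ((6.32×10⁻⁴)·(0.117)³) = 4.36
Q_c = 4.36 > K_c = 1.05: net reverse reaction.

NH₃ (products)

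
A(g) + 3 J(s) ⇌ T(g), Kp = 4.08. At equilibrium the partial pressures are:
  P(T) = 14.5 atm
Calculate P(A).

(J is a pure solid — omitted from Kp.)
At equilibrium, Kp = P(T) / P(A) = 4.08.
(14.5) / (P(A)) = 4.08
P(A) = 3.55 atm

P(A) = 3.55 atm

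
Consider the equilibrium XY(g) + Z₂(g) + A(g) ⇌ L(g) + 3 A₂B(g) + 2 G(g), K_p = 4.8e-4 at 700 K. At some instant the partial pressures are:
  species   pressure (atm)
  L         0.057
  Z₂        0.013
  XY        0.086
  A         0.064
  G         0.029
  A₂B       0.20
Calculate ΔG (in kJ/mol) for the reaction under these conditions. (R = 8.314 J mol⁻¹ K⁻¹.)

ΔG = 14.0 kJ/mol

Q_p = P(L)·P(A₂B)³·P(G)² / (P(XY)·P(Z₂)·P(A)) = (0.057)·(0.20)³·(0.029)² / ((0.086)·(0.013)·(0.064)) = 0.00536
ΔG = RT ln(Q_p/K_p) = (8.314 J mol⁻¹ K⁻¹)(700 K) × ln(0.00536/4.8e-4)
   = (5.820 kJ/mol)(2.413) = 14.0 kJ/mol
ΔG > 0, so the forward reaction is non-spontaneous (proceeds in reverse).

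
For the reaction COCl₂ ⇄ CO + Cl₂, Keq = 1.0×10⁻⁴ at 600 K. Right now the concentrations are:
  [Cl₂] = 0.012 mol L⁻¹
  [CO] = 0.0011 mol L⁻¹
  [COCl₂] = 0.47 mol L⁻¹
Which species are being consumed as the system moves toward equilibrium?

Q = [CO]·[Cl₂] / [COCl₂] = (0.0011)·(0.012) / (0.47) = 2.8×10⁻⁵
Q = 2.8×10⁻⁵ < Keq = 1.0×10⁻⁴: net forward reaction.

COCl₂ (reactants)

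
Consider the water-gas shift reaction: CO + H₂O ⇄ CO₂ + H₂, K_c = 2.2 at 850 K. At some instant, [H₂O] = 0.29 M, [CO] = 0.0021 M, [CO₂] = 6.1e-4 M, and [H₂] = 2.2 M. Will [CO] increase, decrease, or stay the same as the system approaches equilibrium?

stay the same

Q_c = [CO₂]·[H₂] / ([CO]·[H₂O]) = (6.1e-4)·(2.2) / ((0.0021)·(0.29)) = 2.2
Q_c = 2.2 = K_c; the system is at equilibrium.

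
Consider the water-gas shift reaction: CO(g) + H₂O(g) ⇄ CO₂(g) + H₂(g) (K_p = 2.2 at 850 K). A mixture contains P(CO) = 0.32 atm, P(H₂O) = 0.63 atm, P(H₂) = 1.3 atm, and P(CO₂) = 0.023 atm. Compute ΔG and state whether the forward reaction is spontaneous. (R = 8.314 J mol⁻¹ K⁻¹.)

Q_p = P(CO₂)·P(H₂) / (P(CO)·P(H₂O)) = (0.023)·(1.3) / ((0.32)·(0.63)) = 0.148
ΔG = RT ln(Q_p/K_p) = (8.314 J mol⁻¹ K⁻¹)(850 K) × ln(0.148/2.2)
   = (7.067 kJ/mol)(-2.699) = -19.1 kJ/mol
ΔG < 0, so the forward reaction is spontaneous (proceeds forward).

ΔG = -19.1 kJ/mol; the forward reaction is spontaneous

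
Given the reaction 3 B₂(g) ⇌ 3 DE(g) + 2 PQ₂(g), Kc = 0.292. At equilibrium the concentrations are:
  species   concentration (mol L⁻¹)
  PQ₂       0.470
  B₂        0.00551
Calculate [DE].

[DE] = 0.00605 mol L⁻¹

At equilibrium, Kc = [DE]³·[PQ₂]² / [B₂]³ = 0.292.
([DE])³·(0.470)² / (0.00551)³ = 0.292
[DE]³ = 2.21×10⁻⁷ ⇒ [DE] = 0.00605 mol L⁻¹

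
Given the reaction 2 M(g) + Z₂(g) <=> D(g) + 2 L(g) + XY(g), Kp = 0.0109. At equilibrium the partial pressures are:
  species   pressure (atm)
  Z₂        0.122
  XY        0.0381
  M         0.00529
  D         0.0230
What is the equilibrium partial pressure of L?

P(L) = 0.00652 atm

At equilibrium, Kp = P(D)·P(L)²·P(XY) / (P(M)²·P(Z₂)) = 0.0109.
(0.0230)·(P(L))²·(0.0381) / ((0.00529)²·(0.122)) = 0.0109
P(L)² = 4.25×10⁻⁵ ⇒ P(L) = 0.00652 atm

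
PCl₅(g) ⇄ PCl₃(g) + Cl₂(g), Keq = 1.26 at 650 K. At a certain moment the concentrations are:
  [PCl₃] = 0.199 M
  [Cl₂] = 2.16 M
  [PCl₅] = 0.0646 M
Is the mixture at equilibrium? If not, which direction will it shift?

no; Q > K, reaction proceeds in reverse

Q = [PCl₃]·[Cl₂] / [PCl₅] = (0.199)·(2.16) / (0.0646) = 6.65
Q = 6.65 > Keq = 1.26: net reverse reaction.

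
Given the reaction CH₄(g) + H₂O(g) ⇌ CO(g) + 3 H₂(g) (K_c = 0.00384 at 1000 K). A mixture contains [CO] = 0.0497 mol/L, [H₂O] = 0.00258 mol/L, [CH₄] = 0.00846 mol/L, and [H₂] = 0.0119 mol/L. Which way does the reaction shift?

Q_c = [CO]·[H₂]³ / ([CH₄]·[H₂O]) = (0.0497)·(0.0119)³ / ((0.00846)·(0.00258)) = 0.00384
Q_c = 0.00384 = K_c, so the system is already at equilibrium.

no net change (already at equilibrium)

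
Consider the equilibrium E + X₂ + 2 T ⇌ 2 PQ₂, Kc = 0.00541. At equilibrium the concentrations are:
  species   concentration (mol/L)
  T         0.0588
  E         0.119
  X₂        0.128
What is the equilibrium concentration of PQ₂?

At equilibrium, Kc = [PQ₂]² / ([E]·[X₂]·[T]²) = 0.00541.
([PQ₂])² / ((0.119)·(0.128)·(0.0588)²) = 0.00541
[PQ₂]² = 2.85×10⁻⁷ ⇒ [PQ₂] = 5.34×10⁻⁴ mol/L

[PQ₂] = 5.34×10⁻⁴ mol/L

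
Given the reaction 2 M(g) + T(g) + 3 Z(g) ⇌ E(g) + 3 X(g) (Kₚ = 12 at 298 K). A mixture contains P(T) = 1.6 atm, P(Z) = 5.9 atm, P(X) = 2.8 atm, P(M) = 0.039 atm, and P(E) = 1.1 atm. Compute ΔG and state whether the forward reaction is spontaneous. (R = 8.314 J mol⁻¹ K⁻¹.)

Qₚ = P(E)·P(X)³ / (P(M)²·P(T)·P(Z)³) = (1.1)·(2.8)³ / ((0.039)²·(1.6)·(5.9)³) = 48.3
ΔG = RT ln(Qₚ/Kₚ) = (8.314 J mol⁻¹ K⁻¹)(298 K) × ln(48.3/12)
   = (2.478 kJ/mol)(1.393) = 3.45 kJ/mol
ΔG > 0, so the forward reaction is non-spontaneous (proceeds in reverse).

ΔG = 3.45 kJ/mol; the forward reaction is non-spontaneous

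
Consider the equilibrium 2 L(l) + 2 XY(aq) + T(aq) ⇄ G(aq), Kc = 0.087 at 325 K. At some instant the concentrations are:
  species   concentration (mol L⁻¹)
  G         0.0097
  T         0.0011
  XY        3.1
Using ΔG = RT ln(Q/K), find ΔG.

(L is a pure liquid — omitted from Qc.)
Qc = [G] / ([XY]²·[T]) = (0.0097) / ((3.1)²·(0.0011)) = 0.918
ΔG = RT ln(Qc/Kc) = (8.314 J mol⁻¹ K⁻¹)(325 K) × ln(0.918/0.087)
   = (2.702 kJ/mol)(2.356) = 6.37 kJ/mol
ΔG > 0, so the forward reaction is non-spontaneous (proceeds in reverse).

ΔG = 6.37 kJ/mol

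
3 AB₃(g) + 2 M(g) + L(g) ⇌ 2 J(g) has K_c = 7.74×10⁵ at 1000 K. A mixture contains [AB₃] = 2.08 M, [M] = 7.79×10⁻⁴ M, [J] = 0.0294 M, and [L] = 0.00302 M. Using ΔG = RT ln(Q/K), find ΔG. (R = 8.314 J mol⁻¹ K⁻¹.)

ΔG = -22.4 kJ/mol

Q_c = [J]² / ([AB₃]³·[M]²·[L]) = (0.0294)² / ((2.08)³·(7.79×10⁻⁴)²·(0.00302)) = 52400
ΔG = RT ln(Q_c/K_c) = (8.314 J mol⁻¹ K⁻¹)(1000 K) × ln(52400/7.74×10⁵)
   = (8.314 kJ/mol)(-2.693) = -22.4 kJ/mol
ΔG < 0, so the forward reaction is spontaneous (proceeds forward).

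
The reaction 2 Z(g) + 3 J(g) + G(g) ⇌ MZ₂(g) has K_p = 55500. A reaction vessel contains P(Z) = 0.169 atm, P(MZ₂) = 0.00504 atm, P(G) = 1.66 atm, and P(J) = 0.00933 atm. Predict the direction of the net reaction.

Q_p = P(MZ₂) / (P(Z)²·P(J)³·P(G)) = (0.00504) / ((0.169)²·(0.00933)³·(1.66)) = 1.31e5
Q_p = 1.31e5 > K_p = 55500, so the reverse reaction proceeds.

toward reactants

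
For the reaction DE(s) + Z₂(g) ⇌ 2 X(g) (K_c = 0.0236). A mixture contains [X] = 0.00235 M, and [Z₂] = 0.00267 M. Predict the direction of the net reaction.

(DE is a pure solid — omitted from Q_c.)
Q_c = [X]² / [Z₂] = (0.00235)² / (0.00267) = 0.00207
Q_c = 0.00207 < K_c = 0.0236, so the forward reaction proceeds.

forward (toward products)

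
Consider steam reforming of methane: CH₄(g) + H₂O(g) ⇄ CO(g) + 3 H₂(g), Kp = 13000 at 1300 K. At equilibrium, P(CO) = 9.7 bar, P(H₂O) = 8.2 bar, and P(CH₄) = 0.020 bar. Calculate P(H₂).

P(H₂) = 6.0 bar

At equilibrium, Kp = P(CO)·P(H₂)³ / (P(CH₄)·P(H₂O)) = 13000.
(9.7)·(P(H₂))³ / ((0.020)·(8.2)) = 13000
P(H₂)³ = 220 ⇒ P(H₂) = 6.0 bar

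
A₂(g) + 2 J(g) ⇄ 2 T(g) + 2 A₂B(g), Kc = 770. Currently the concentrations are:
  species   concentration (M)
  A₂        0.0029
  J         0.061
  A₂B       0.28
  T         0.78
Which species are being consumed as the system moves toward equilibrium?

T, A₂B (products)

Qc = [T]²·[A₂B]² / ([A₂]·[J]²) = (0.78)²·(0.28)² / ((0.0029)·(0.061)²) = 4400
Qc = 4400 > Kc = 770: net reverse reaction.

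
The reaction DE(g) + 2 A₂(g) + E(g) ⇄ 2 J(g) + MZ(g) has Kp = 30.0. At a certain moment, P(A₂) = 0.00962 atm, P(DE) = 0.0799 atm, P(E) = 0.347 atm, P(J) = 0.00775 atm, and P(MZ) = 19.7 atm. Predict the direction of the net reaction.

Qp = P(J)²·P(MZ) / (P(DE)·P(A₂)²·P(E)) = (0.00775)²·(19.7) / ((0.0799)·(0.00962)²·(0.347)) = 461
Qp = 461 > Kp = 30.0, so the reverse reaction proceeds.

in the reverse direction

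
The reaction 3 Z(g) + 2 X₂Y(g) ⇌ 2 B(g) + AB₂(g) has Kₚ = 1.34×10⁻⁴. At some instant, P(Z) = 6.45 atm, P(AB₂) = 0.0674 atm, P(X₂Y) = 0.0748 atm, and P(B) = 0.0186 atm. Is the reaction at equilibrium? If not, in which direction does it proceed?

to the right

Qₚ = P(B)²·P(AB₂) / (P(Z)³·P(X₂Y)²) = (0.0186)²·(0.0674) / ((6.45)³·(0.0748)²) = 1.55×10⁻⁵
Qₚ = 1.55×10⁻⁵ < Kₚ = 1.34×10⁻⁴, so the forward reaction proceeds.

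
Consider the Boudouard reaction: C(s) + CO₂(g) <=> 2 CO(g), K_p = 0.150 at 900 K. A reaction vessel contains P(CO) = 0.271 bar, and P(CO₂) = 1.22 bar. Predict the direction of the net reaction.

(C is a pure solid — omitted from Q_p.)
Q_p = P(CO)² / P(CO₂) = (0.271)² / (1.22) = 0.0602
Q_p = 0.0602 < K_p = 0.150, so the forward reaction proceeds.

forward (toward products)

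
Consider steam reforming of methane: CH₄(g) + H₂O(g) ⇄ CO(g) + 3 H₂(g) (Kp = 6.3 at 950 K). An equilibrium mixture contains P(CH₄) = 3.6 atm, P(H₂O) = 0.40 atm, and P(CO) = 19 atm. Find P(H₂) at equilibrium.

P(H₂) = 0.78 atm

At equilibrium, Kp = P(CO)·P(H₂)³ / (P(CH₄)·P(H₂O)) = 6.3.
(19)·(P(H₂))³ / ((3.6)·(0.40)) = 6.3
P(H₂)³ = 0.477 ⇒ P(H₂) = 0.78 atm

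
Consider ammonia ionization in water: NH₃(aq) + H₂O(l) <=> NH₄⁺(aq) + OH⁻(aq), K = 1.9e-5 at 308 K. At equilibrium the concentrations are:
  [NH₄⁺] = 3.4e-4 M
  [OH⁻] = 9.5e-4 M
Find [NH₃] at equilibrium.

(H₂O is a pure liquid — omitted from K.)
At equilibrium, K = [NH₄⁺]·[OH⁻] / [NH₃] = 1.9e-5.
(3.4e-4)·(9.5e-4) / ([NH₃]) = 1.9e-5
[NH₃] = 0.0170 = 0.017 M

[NH₃] = 0.017 M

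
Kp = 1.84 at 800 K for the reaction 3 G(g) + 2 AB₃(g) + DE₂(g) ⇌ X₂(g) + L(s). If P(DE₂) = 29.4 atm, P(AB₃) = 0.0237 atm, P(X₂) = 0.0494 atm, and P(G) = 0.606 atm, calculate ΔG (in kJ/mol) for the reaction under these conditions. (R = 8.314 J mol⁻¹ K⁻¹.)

ΔG = 13.2 kJ/mol

(L is a pure solid — omitted from Qp.)
Qp = P(X₂) / (P(G)³·P(AB₃)²·P(DE₂)) = (0.0494) / ((0.606)³·(0.0237)²·(29.4)) = 13.4
ΔG = RT ln(Qp/Kp) = (8.314 J mol⁻¹ K⁻¹)(800 K) × ln(13.4/1.84)
   = (6.651 kJ/mol)(1.985) = 13.2 kJ/mol
ΔG > 0, so the forward reaction is non-spontaneous (proceeds in reverse).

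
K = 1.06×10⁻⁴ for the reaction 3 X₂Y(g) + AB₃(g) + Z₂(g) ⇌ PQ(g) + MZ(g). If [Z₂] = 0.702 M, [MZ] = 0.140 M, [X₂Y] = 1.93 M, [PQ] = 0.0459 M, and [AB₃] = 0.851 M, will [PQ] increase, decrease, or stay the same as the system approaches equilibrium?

Q = [PQ]·[MZ] / ([X₂Y]³·[AB₃]·[Z₂]) = (0.0459)·(0.140) / ((1.93)³·(0.851)·(0.702)) = 0.00150
Q = 0.00150 > K = 1.06×10⁻⁴: net reverse reaction.
PQ is a product, so it decreases.

decrease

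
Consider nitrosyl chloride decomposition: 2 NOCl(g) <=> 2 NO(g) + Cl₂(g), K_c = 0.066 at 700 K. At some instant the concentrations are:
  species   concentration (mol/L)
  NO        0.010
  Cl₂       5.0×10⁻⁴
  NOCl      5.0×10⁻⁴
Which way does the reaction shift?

toward reactants

Q_c = [NO]²·[Cl₂] / [NOCl]² = (0.010)²·(5.0×10⁻⁴) / (5.0×10⁻⁴)² = 0.20
Q_c = 0.20 > K_c = 0.066, so the reverse reaction proceeds.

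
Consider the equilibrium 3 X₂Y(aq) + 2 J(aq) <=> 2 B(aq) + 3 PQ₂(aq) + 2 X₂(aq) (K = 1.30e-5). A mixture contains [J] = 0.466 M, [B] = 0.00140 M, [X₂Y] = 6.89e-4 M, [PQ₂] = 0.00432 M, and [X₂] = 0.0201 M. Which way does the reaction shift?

toward products

Q = [B]²·[PQ₂]³·[X₂]² / ([X₂Y]³·[J]²) = (0.00140)²·(0.00432)³·(0.0201)² / ((6.89e-4)³·(0.466)²) = 8.99e-7
Q = 8.99e-7 < K = 1.30e-5, so the forward reaction proceeds.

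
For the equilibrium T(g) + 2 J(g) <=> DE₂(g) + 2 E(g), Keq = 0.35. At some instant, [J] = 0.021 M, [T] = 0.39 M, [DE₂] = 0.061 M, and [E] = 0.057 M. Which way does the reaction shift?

Q = [DE₂]·[E]² / ([T]·[J]²) = (0.061)·(0.057)² / ((0.39)·(0.021)²) = 1.2
Q = 1.2 > Keq = 0.35, so the reverse reaction proceeds.

toward reactants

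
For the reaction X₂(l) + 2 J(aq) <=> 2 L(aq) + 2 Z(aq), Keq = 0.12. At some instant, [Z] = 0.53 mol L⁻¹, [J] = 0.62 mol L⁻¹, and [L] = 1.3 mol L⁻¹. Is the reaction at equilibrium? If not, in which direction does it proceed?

in the reverse direction

(X₂ is a pure liquid — omitted from Q.)
Q = [L]²·[Z]² / [J]² = (1.3)²·(0.53)² / (0.62)² = 1.2
Q = 1.2 > Keq = 0.12, so the reverse reaction proceeds.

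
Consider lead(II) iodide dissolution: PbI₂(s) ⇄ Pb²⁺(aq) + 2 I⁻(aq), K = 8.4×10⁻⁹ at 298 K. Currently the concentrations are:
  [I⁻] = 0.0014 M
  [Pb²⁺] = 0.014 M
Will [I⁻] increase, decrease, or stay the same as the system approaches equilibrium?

decrease

(PbI₂ is a pure solid — omitted from Q.)
Q = [Pb²⁺]·[I⁻]² = (0.014)·(0.0014)² = 2.7×10⁻⁸
Q = 2.7×10⁻⁸ > K = 8.4×10⁻⁹: net reverse reaction.
I⁻ is a product, so it decreases.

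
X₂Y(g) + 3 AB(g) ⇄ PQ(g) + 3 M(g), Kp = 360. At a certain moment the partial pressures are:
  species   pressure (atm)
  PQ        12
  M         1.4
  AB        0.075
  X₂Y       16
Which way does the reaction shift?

to the left

Qp = P(PQ)·P(M)³ / (P(X₂Y)·P(AB)³) = (12)·(1.4)³ / ((16)·(0.075)³) = 4900
Qp = 4900 > Kp = 360, so the reverse reaction proceeds.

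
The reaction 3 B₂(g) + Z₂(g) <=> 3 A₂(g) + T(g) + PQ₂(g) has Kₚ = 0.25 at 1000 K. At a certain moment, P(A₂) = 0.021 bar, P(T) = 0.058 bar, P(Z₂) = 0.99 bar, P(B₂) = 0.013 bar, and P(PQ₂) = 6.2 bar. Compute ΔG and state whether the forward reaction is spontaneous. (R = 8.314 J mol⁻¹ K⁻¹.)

Qₚ = P(A₂)³·P(T)·P(PQ₂) / (P(B₂)³·P(Z₂)) = (0.021)³·(0.058)·(6.2) / ((0.013)³·(0.99)) = 1.53
ΔG = RT ln(Qₚ/Kₚ) = (8.314 J mol⁻¹ K⁻¹)(1000 K) × ln(1.53/0.25)
   = (8.314 kJ/mol)(1.812) = 15.1 kJ/mol
ΔG > 0, so the forward reaction is non-spontaneous (proceeds in reverse).

ΔG = 15.1 kJ/mol; the forward reaction is non-spontaneous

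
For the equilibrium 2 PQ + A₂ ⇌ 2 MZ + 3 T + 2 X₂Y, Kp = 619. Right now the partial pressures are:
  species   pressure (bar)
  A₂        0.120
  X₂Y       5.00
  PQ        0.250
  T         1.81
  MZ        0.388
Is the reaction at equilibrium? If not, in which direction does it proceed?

in the reverse direction

Qp = P(MZ)²·P(T)³·P(X₂Y)² / (P(PQ)²·P(A₂)) = (0.388)²·(1.81)³·(5.00)² / ((0.250)²·(0.120)) = 2980
Qp = 2980 > Kp = 619, so the reverse reaction proceeds.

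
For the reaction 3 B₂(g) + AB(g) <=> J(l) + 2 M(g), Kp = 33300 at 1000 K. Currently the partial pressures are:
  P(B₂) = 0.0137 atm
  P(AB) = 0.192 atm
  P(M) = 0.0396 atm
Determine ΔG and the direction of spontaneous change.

ΔG = -19.5 kJ/mol; the forward reaction is spontaneous

(J is a pure liquid — omitted from Qp.)
Qp = P(M)² / (P(B₂)³·P(AB)) = (0.0396)² / ((0.0137)³·(0.192)) = 3180
ΔG = RT ln(Qp/Kp) = (8.314 J mol⁻¹ K⁻¹)(1000 K) × ln(3180/33300)
   = (8.314 kJ/mol)(-2.349) = -19.5 kJ/mol
ΔG < 0, so the forward reaction is spontaneous (proceeds forward).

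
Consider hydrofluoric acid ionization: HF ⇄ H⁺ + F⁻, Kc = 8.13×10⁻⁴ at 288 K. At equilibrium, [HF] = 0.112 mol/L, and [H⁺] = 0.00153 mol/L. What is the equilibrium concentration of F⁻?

At equilibrium, Kc = [H⁺]·[F⁻] / [HF] = 8.13×10⁻⁴.
(0.00153)·([F⁻]) / (0.112) = 8.13×10⁻⁴
[F⁻] = 0.0595 mol/L

[F⁻] = 0.0595 mol/L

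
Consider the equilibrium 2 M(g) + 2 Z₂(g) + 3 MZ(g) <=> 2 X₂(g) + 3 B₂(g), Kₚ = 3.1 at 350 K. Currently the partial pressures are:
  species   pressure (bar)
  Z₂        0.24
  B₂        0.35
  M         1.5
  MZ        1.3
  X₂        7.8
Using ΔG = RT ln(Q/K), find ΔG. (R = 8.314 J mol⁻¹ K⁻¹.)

ΔG = 3.15 kJ/mol

Qₚ = P(X₂)²·P(B₂)³ / (P(M)²·P(Z₂)²·P(MZ)³) = (7.8)²·(0.35)³ / ((1.5)²·(0.24)²·(1.3)³) = 9.16
ΔG = RT ln(Qₚ/Kₚ) = (8.314 J mol⁻¹ K⁻¹)(350 K) × ln(9.16/3.1)
   = (2.910 kJ/mol)(1.083) = 3.15 kJ/mol
ΔG > 0, so the forward reaction is non-spontaneous (proceeds in reverse).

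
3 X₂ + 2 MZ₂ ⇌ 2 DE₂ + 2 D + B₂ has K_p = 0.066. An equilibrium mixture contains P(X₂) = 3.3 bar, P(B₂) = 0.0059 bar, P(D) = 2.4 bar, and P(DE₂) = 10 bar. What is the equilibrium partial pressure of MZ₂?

P(MZ₂) = 1.2 bar

At equilibrium, K_p = P(DE₂)²·P(D)²·P(B₂) / (P(X₂)³·P(MZ₂)²) = 0.066.
(10)²·(2.4)²·(0.0059) / ((3.3)³·(P(MZ₂))²) = 0.066
P(MZ₂)² = 1.43 ⇒ P(MZ₂) = 1.2 bar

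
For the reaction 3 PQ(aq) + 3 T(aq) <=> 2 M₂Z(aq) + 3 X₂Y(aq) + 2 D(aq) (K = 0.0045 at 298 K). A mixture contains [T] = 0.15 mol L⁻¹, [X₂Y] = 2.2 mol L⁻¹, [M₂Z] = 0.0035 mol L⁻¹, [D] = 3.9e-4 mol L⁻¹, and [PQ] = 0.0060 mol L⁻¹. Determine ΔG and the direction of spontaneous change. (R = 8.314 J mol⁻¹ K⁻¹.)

ΔG = 4.46 kJ/mol; the forward reaction is non-spontaneous

Q = [M₂Z]²·[X₂Y]³·[D]² / ([PQ]³·[T]³) = (0.0035)²·(2.2)³·(3.9e-4)² / ((0.0060)³·(0.15)³) = 0.0272
ΔG = RT ln(Q/K) = (8.314 J mol⁻¹ K⁻¹)(298 K) × ln(0.0272/0.0045)
   = (2.478 kJ/mol)(1.799) = 4.46 kJ/mol
ΔG > 0, so the forward reaction is non-spontaneous (proceeds in reverse).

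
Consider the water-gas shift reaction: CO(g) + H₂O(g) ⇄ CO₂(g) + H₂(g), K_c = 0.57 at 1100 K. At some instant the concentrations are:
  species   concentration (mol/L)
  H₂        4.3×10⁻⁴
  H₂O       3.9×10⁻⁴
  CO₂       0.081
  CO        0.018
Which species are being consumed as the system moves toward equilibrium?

CO₂, H₂ (products)

Q_c = [CO₂]·[H₂] / ([CO]·[H₂O]) = (0.081)·(4.3×10⁻⁴) / ((0.018)·(3.9×10⁻⁴)) = 5.0
Q_c = 5.0 > K_c = 0.57: net reverse reaction.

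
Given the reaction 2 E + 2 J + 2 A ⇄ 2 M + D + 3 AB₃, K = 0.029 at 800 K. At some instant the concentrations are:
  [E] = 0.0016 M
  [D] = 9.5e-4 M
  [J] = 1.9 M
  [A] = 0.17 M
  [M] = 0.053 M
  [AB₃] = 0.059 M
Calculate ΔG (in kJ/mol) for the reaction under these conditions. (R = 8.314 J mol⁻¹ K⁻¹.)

Q = [M]²·[D]·[AB₃]³ / ([E]²·[J]²·[A]²) = (0.053)²·(9.5e-4)·(0.059)³ / ((0.0016)²·(1.9)²·(0.17)²) = 0.00205
ΔG = RT ln(Q/K) = (8.314 J mol⁻¹ K⁻¹)(800 K) × ln(0.00205/0.029)
   = (6.651 kJ/mol)(-2.649) = -17.6 kJ/mol
ΔG < 0, so the forward reaction is spontaneous (proceeds forward).

ΔG = -17.6 kJ/mol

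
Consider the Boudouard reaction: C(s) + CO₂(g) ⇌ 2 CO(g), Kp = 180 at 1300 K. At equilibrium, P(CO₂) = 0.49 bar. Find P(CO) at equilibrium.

(C is a pure solid — omitted from Kp.)
At equilibrium, Kp = P(CO)² / P(CO₂) = 180.
(P(CO))² / (0.49) = 180
P(CO)² = 88.2 ⇒ P(CO) = 9.4 bar

P(CO) = 9.4 bar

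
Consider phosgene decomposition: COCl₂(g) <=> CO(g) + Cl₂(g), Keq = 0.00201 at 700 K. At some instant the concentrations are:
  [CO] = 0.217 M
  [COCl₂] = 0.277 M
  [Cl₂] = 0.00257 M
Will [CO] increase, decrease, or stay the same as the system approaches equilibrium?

Q = [CO]·[Cl₂] / [COCl₂] = (0.217)·(0.00257) / (0.277) = 0.00201
Q = 0.00201 = Keq; the system is at equilibrium.

stay the same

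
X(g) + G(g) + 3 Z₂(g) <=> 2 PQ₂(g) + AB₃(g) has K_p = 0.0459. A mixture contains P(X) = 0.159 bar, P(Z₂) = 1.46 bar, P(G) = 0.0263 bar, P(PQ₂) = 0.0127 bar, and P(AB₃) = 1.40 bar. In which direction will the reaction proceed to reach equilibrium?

Q_p = P(PQ₂)²·P(AB₃) / (P(X)·P(G)·P(Z₂)³) = (0.0127)²·(1.40) / ((0.159)·(0.0263)·(1.46)³) = 0.0174
Q_p = 0.0174 < K_p = 0.0459, so the forward reaction proceeds.

forward (toward products)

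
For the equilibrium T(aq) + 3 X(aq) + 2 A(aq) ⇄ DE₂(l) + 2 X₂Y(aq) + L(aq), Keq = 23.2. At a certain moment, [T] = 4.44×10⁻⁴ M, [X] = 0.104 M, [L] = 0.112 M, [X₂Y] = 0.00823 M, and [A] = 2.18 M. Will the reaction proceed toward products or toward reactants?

in the forward direction

(DE₂ is a pure liquid — omitted from Q.)
Q = [X₂Y]²·[L] / ([T]·[X]³·[A]²) = (0.00823)²·(0.112) / ((4.44×10⁻⁴)·(0.104)³·(2.18)²) = 3.20
Q = 3.20 < Keq = 23.2, so the forward reaction proceeds.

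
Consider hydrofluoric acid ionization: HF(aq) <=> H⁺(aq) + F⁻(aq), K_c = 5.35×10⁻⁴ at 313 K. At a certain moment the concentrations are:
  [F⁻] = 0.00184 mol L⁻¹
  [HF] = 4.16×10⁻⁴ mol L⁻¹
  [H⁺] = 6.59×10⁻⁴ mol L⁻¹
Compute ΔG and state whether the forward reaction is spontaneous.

ΔG = 4.41 kJ/mol; the forward reaction is non-spontaneous

Q_c = [H⁺]·[F⁻] / [HF] = (6.59×10⁻⁴)·(0.00184) / (4.16×10⁻⁴) = 0.00291
ΔG = RT ln(Q_c/K_c) = (8.314 J mol⁻¹ K⁻¹)(313 K) × ln(0.00291/5.35×10⁻⁴)
   = (2.602 kJ/mol)(1.694) = 4.41 kJ/mol
ΔG > 0, so the forward reaction is non-spontaneous (proceeds in reverse).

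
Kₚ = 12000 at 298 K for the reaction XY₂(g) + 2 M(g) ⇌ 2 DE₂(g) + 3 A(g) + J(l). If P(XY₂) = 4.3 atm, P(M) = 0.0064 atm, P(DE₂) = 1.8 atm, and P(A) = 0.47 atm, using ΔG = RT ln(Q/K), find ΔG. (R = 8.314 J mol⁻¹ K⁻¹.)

(J is a pure liquid — omitted from Qₚ.)
Qₚ = P(DE₂)²·P(A)³ / (P(XY₂)·P(M)²) = (1.8)²·(0.47)³ / ((4.3)·(0.0064)²) = 1910
ΔG = RT ln(Qₚ/Kₚ) = (8.314 J mol⁻¹ K⁻¹)(298 K) × ln(1910/12000)
   = (2.478 kJ/mol)(-1.838) = -4.55 kJ/mol
ΔG < 0, so the forward reaction is spontaneous (proceeds forward).

ΔG = -4.55 kJ/mol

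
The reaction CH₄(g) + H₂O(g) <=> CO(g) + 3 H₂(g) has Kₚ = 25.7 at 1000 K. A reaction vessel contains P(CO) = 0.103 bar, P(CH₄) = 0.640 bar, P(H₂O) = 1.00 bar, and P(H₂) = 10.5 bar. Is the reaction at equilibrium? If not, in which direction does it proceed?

Qₚ = P(CO)·P(H₂)³ / (P(CH₄)·P(H₂O)) = (0.103)·(10.5)³ / ((0.640)·(1.00)) = 186
Qₚ = 186 > Kₚ = 25.7, so the reverse reaction proceeds.

to the left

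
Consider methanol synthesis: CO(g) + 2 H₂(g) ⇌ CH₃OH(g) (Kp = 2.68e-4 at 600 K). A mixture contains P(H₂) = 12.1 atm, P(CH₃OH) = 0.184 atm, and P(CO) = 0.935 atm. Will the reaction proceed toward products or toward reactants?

toward reactants

Qp = P(CH₃OH) / (P(CO)·P(H₂)²) = (0.184) / ((0.935)·(12.1)²) = 0.00134
Qp = 0.00134 > Kp = 2.68e-4, so the reverse reaction proceeds.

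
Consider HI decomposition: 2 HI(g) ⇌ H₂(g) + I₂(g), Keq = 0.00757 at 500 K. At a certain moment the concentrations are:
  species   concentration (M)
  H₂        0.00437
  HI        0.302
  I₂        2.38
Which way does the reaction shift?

Q = [H₂]·[I₂] / [HI]² = (0.00437)·(2.38) / (0.302)² = 0.114
Q = 0.114 > Keq = 0.00757, so the reverse reaction proceeds.

toward reactants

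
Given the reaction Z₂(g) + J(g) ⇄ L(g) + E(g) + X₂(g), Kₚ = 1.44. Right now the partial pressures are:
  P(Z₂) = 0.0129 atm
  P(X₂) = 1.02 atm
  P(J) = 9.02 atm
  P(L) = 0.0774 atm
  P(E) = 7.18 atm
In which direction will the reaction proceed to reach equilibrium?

reverse (toward reactants)

Qₚ = P(L)·P(E)·P(X₂) / (P(Z₂)·P(J)) = (0.0774)·(7.18)·(1.02) / ((0.0129)·(9.02)) = 4.87
Qₚ = 4.87 > Kₚ = 1.44, so the reverse reaction proceeds.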